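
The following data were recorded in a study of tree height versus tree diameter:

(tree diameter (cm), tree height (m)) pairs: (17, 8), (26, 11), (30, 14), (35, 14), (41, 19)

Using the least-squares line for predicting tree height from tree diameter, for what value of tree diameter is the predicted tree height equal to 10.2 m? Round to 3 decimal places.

n = 5, Σx = 149, Σy = 66, Σxy = 2111, Σx² = 4771
Sxx = Σx² − (Σx)²/n = 4771 − 4440.2 = 330.8
Sxy = Σxy − (Σx)(Σy)/n = 2111 − 1966.8 = 144.2
b = Sxy/Sxx = 144.2/330.8 = 0.435913
a = ȳ − b·x̄ = 13.2 − 0.435913·29.8 = 0.209794
Set a + b·x = 10.2: x = (10.2 − 0.209794) / 0.435913 = 22.917892

22.918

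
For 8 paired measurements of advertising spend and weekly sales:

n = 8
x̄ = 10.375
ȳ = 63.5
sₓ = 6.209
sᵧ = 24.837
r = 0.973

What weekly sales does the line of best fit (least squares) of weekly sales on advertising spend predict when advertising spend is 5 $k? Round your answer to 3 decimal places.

42.580

b = r · sᵧ/sₓ = 0.973 · 24.837/6.209 = 3.892157
a = ȳ − b·x̄ = 63.5 − 3.892157·10.375 = 23.118874
ŷ(5) = a + b·5 = 23.118874 + 3.892157·5 = 42.579658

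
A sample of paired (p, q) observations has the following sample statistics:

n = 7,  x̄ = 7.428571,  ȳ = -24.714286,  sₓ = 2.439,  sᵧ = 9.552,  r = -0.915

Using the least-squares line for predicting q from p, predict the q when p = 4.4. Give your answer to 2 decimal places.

b = r · sᵧ/sₓ = -0.915 · 9.552/2.439 = -3.583469
a = ȳ − b·x̄ = -24.714286 − (-3.583469)·7.428571 = 1.905765
ŷ(4.4) = a + b·4.4 = 1.905765 + (-3.583469)·4.4 = -13.861497

-13.86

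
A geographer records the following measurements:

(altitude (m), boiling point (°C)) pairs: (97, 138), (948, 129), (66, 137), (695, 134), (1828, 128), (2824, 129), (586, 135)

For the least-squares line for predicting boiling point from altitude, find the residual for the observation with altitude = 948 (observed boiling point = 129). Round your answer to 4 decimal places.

-4.0584

n = 7, Σx = 7044, Σy = 930, Σxy = 915240, Σx² = 13055450
Sxx = Σx² − (Σx)²/n = 13055450 − 7088276.571429 = 5967173.428571
Sxy = Σxy − (Σx)(Σy)/n = 915240 − 935845.714286 = -20605.714286
b = Sxy/Sxx = -20605.714286/5967173.428571 = -0.003453
a = ȳ − b·x̄ = 132.857143 − (-0.003453)·1006.285714 = 136.332027
ŷ(948) = 136.332027 + (-0.003453)·948 = 133.058414
residual = y − ŷ = 129 − 133.058414 = -4.058414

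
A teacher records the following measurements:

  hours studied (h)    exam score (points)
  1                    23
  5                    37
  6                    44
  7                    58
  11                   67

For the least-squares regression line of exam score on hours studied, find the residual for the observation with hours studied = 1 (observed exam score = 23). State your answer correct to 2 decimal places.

n = 5, Σx = 30, Σy = 229, Σxy = 1615, Σx² = 232
Sxx = Σx² − (Σx)²/n = 232 − 180 = 52
Sxy = Σxy − (Σx)(Σy)/n = 1615 − 1374 = 241
b = Sxy/Sxx = 241/52 = 4.634615
a = ȳ − b·x̄ = 45.8 − 4.634615·6 = 17.992308
ŷ(1) = 17.992308 + 4.634615·1 = 22.626923
residual = y − ŷ = 23 − 22.626923 = 0.373077

0.37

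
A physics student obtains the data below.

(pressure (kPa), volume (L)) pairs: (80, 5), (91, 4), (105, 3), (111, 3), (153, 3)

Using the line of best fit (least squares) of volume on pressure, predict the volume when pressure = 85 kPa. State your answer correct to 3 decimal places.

4.139

n = 5, Σx = 540, Σy = 18, Σxy = 1871, Σx² = 61436
Sxx = Σx² − (Σx)²/n = 61436 − 58320 = 3116
Sxy = Σxy − (Σx)(Σy)/n = 1871 − 1944 = -73
b = Sxy/Sxx = -73/3116 = -0.023427
a = ȳ − b·x̄ = 3.6 − (-0.023427)·108 = 6.130167
ŷ(85) = a + b·85 = 6.130167 + (-0.023427)·85 = 4.138832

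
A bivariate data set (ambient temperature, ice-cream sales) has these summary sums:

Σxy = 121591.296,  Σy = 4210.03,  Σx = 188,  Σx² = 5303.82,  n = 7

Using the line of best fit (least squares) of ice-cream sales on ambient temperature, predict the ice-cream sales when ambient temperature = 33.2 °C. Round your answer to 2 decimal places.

Sxx = Σx² − (Σx)²/n = 5303.82 − 5049.142857 = 254.677143
Sxy = Σxy − (Σx)(Σy)/n = 121591.296 − 113069.377143 = 8521.918857
b = Sxy/Sxx = 8521.918857/254.677143 = 33.461656
a = ȳ − b·x̄ = 601.432857 − 33.461656·26.857143 = -297.251609
ŷ(33.2) = a + b·33.2 = -297.251609 + 33.461656·33.2 = 813.675359

813.68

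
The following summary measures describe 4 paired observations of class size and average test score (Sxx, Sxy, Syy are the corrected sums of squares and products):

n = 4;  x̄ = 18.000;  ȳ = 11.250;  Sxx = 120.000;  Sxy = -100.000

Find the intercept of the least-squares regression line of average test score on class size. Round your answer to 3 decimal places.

26.250

b = Sxy/Sxx = -100/120 = -0.833333
a = ȳ − b·x̄ = 11.25 − (-0.833333)·18 = 26.25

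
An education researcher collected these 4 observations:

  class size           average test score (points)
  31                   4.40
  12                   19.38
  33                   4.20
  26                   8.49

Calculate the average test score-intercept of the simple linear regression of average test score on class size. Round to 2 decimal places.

28.24

n = 4, Σx = 102, Σy = 36.47, Σxy = 728.3, Σx² = 2870
Sxx = Σx² − (Σx)²/n = 2870 − 2601 = 269
Sxy = Σxy − (Σx)(Σy)/n = 728.3 − 929.985 = -201.685
b = Sxy/Sxx = -201.685/269 = -0.749758
a = ȳ − b·x̄ = 9.1175 − (-0.749758)·25.5 = 28.236338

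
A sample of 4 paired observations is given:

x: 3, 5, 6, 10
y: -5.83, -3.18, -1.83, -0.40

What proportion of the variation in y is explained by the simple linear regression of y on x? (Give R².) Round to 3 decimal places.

0.873

n = 4, Σx = 24, Σy = -11.24, Σxy = -48.37, Σx² = 170, Σy² = 47.6102
Sxx = Σx² − (Σx)²/n = 170 − 144 = 26
Sxy = Σxy − (Σx)(Σy)/n = -48.37 − (-67.44) = 19.07
Syy = Σy² − (Σy)²/n = 47.6102 − 31.5844 = 16.0258
R² = Sxy²/(Sxx·Syy) = (19.07)²/(26·16.0258) = 0.872787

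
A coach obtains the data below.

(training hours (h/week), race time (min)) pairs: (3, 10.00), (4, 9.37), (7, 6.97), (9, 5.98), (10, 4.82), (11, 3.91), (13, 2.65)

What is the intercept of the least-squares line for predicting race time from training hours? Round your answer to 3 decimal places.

n = 7, Σx = 57, Σy = 43.7, Σxy = 295.75, Σx² = 545
Sxx = Σx² − (Σx)²/n = 545 − 464.142857 = 80.857143
Sxy = Σxy − (Σx)(Σy)/n = 295.75 − 355.842857 = -60.092857
b = Sxy/Sxx = -60.092857/80.857143 = -0.743198
a = ȳ − b·x̄ = 6.242857 − (-0.743198)·8.142857 = 12.294611

12.295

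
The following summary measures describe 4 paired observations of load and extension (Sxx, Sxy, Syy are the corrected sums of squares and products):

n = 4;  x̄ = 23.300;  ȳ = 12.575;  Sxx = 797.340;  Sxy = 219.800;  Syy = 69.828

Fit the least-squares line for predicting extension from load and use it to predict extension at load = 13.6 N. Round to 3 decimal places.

b = Sxy/Sxx = 219.8/797.34 = 0.275667
a = ȳ − b·x̄ = 12.575 − 0.275667·23.3 = 6.151968
ŷ(13.6) = a + b·13.6 = 6.151968 + 0.275667·13.6 = 9.901034

9.901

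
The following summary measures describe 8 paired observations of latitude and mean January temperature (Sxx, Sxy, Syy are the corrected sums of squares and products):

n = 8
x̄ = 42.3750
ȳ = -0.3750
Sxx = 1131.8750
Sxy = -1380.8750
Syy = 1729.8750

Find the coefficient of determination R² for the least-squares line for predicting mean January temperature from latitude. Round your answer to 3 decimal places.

R² = Sxy²/(Sxx·Syy) = (-1380.875)²/(1131.875·1729.875) = 0.973858

0.974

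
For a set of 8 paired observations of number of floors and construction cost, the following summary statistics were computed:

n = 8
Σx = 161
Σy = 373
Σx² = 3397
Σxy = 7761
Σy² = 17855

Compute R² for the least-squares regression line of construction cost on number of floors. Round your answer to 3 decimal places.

Sxx = Σx² − (Σx)²/n = 3397 − 3240.125 = 156.875
Sxy = Σxy − (Σx)(Σy)/n = 7761 − 7506.625 = 254.375
Syy = Σy² − (Σy)²/n = 17855 − 17391.125 = 463.875
R² = Sxy²/(Sxx·Syy) = (254.375)²/(156.875·463.875) = 0.889189

0.889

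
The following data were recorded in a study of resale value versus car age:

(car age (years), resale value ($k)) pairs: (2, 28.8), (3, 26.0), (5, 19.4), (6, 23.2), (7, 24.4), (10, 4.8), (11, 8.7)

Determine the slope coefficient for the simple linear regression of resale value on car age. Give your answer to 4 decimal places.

-2.4345

n = 7, Σx = 44, Σy = 135.3, Σxy = 686.3, Σx² = 344
Sxx = Σx² − (Σx)²/n = 344 − 276.571429 = 67.428571
Sxy = Σxy − (Σx)(Σy)/n = 686.3 − 850.457143 = -164.157143
b = Sxy/Sxx = -164.157143/67.428571 = -2.434534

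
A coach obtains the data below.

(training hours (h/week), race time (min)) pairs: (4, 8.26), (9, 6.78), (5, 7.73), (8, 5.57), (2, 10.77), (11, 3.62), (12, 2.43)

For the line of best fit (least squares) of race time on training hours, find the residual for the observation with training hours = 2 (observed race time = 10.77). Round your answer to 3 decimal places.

n = 7, Σx = 51, Σy = 45.16, Σxy = 267.79, Σx² = 455
Sxx = Σx² − (Σx)²/n = 455 − 371.571429 = 83.428571
Sxy = Σxy − (Σx)(Σy)/n = 267.79 − 329.022857 = -61.232857
b = Sxy/Sxx = -61.232857/83.428571 = -0.733955
a = ȳ − b·x̄ = 6.451429 − (-0.733955)·7.285714 = 11.798818
ŷ(2) = 11.798818 + (-0.733955)·2 = 10.330908
residual = y − ŷ = 10.77 − 10.330908 = 0.439092

0.439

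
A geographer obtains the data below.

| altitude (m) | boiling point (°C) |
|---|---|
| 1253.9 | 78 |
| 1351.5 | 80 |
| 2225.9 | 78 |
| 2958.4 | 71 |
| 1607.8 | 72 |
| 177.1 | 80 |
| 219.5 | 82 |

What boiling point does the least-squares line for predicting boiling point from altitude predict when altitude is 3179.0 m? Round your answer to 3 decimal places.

71.587

n = 7, Σx = 9794.1, Σy = 541, Σxy = 737519.4, Σx² = 19770144.33
Sxx = Σx² − (Σx)²/n = 19770144.33 − 13703484.972857 = 6066659.357143
Sxy = Σxy − (Σx)(Σy)/n = 737519.4 − 756944.014286 = -19424.614286
b = Sxy/Sxx = -19424.614286/6066659.357143 = -0.003202
a = ȳ − b·x̄ = 77.285714 − (-0.003202)·1399.157143 = 81.765624
ŷ(3179.0) = a + b·3179.0 = 81.765624 + (-0.003202)·3179 = 71.586901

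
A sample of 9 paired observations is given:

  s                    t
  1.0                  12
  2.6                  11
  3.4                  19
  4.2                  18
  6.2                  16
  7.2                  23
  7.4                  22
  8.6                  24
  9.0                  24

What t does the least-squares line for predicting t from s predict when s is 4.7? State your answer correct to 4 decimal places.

n = 9, Σx = 49.6, Σy = 169, Σxy = 1030.8, Σx² = 336.96
Sxx = Σx² − (Σx)²/n = 336.96 − 273.351111 = 63.608889
Sxy = Σxy − (Σx)(Σy)/n = 1030.8 − 931.377778 = 99.422222
b = Sxy/Sxx = 99.422222/63.608889 = 1.563024
a = ȳ − b·x̄ = 18.777778 − 1.563024·5.511111 = 10.163779
ŷ(4.7) = a + b·4.7 = 10.163779 + 1.563024·4.7 = 17.509992

17.5100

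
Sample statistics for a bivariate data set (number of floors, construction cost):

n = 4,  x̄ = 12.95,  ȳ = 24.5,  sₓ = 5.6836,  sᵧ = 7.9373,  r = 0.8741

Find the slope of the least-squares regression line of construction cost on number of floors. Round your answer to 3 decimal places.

1.221

b = r · sᵧ/sₓ = 0.8741 · 7.9373/5.6836 = 1.220704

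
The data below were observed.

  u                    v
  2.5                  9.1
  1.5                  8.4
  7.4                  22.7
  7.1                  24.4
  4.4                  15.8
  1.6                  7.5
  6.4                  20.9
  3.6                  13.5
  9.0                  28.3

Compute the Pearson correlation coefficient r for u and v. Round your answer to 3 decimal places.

0.994

n = 9, Σx = 43.5, Σy = 150.6, Σxy = 895.15, Σx² = 270.51, Σy² = 2989.86
Sxx = Σx² − (Σx)²/n = 270.51 − 210.25 = 60.26
Sxy = Σxy − (Σx)(Σy)/n = 895.15 − 727.9 = 167.25
Syy = Σy² − (Σy)²/n = 2989.86 − 2520.04 = 469.82
r = Sxy/√(Sxx·Syy) = 167.25/√(28311.3532) = 167.25/168.259779 = 0.993999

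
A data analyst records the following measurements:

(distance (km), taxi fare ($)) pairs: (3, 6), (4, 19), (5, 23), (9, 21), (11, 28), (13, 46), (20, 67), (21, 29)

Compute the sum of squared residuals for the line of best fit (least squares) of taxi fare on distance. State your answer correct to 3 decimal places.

n = 8, Σx = 86, Σy = 239, Σxy = 3253, Σx² = 1262, Σy² = 9597
Sxx = Σx² − (Σx)²/n = 1262 − 924.5 = 337.5
Sxy = Σxy − (Σx)(Σy)/n = 3253 − 2569.25 = 683.75
Syy = Σy² − (Σy)²/n = 9597 − 7140.125 = 2456.875
b = Sxy/Sxx = 683.75/337.5 = 2.025926
SSE = Syy − b·Sxy = 2456.875 − 2.025926·683.75 = 1071.648148

1071.648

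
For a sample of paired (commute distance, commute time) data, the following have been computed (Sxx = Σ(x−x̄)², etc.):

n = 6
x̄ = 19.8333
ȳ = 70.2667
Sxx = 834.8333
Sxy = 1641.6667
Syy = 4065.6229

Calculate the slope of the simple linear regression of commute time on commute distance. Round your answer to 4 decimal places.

1.9665

b = Sxy/Sxx = 1641.6667/834.8333 = 1.966460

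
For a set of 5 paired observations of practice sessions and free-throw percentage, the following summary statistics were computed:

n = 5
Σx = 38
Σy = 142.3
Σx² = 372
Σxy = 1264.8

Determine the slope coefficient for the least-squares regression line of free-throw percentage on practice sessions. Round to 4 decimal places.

Sxx = Σx² − (Σx)²/n = 372 − 288.8 = 83.2
Sxy = Σxy − (Σx)(Σy)/n = 1264.8 − 1081.48 = 183.32
b = Sxy/Sxx = 183.32/83.2 = 2.203365

2.2034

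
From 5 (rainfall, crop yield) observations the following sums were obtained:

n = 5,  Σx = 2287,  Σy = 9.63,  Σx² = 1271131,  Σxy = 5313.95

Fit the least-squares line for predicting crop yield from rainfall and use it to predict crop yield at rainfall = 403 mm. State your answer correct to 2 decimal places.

1.71

Sxx = Σx² − (Σx)²/n = 1271131 − 1046073.8 = 225057.2
Sxy = Σxy − (Σx)(Σy)/n = 5313.95 − 4404.762 = 909.188
b = Sxy/Sxx = 909.188/225057.2 = 0.004040
a = ȳ − b·x̄ = 1.926 − 0.004040·457.4 = 0.078192
ŷ(403) = a + b·403 = 0.078192 + 0.004040·403 = 1.706234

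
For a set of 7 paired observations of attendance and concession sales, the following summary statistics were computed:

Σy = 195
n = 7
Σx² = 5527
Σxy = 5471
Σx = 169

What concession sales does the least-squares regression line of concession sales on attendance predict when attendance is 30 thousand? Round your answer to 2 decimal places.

Sxx = Σx² − (Σx)²/n = 5527 − 4080.142857 = 1446.857143
Sxy = Σxy − (Σx)(Σy)/n = 5471 − 4707.857143 = 763.142857
b = Sxy/Sxx = 763.142857/1446.857143 = 0.527449
a = ȳ − b·x̄ = 27.857143 − 0.527449·24.142857 = 15.123025
ŷ(30) = a + b·30 = 15.123025 + 0.527449·30 = 30.946485

30.95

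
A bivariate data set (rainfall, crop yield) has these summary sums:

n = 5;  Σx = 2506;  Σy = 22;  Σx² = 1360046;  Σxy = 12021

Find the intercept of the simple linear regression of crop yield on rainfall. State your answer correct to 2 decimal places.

Sxx = Σx² − (Σx)²/n = 1360046 − 1256007.2 = 104038.8
Sxy = Σxy − (Σx)(Σy)/n = 12021 − 11026.4 = 994.6
b = Sxy/Sxx = 994.6/104038.8 = 0.009560
a = ȳ − b·x̄ = 4.4 − 0.009560·501.2 = -0.391419

-0.39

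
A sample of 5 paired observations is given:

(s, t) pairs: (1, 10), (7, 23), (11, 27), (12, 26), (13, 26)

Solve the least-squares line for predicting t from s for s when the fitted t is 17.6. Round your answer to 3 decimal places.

n = 5, Σx = 44, Σy = 112, Σxy = 1118, Σx² = 484
Sxx = Σx² − (Σx)²/n = 484 − 387.2 = 96.8
Sxy = Σxy − (Σx)(Σy)/n = 1118 − 985.6 = 132.4
b = Sxy/Sxx = 132.4/96.8 = 1.367769
a = ȳ − b·x̄ = 22.4 − 1.367769·8.8 = 10.363636
Set a + b·x = 17.6: x = (17.6 − 10.363636) / 1.367769 = 5.290634

5.291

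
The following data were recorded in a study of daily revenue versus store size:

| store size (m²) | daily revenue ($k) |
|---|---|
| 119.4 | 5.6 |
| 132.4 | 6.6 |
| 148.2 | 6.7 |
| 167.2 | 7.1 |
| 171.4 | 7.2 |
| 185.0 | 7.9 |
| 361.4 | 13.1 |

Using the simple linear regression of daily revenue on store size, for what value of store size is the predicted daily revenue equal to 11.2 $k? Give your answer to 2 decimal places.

298.62

n = 7, Σx = 1285, Σy = 54.2, Σxy = 11152.46, Σx² = 275918.12
Sxx = Σx² − (Σx)²/n = 275918.12 − 235889.285714 = 40028.834286
Sxy = Σxy − (Σx)(Σy)/n = 11152.46 − 9949.571429 = 1202.888571
b = Sxy/Sxx = 1202.888571/40028.834286 = 0.030051
a = ȳ − b·x̄ = 7.742857 − 0.030051·183.571429 = 2.226434
Set a + b·x = 11.2: x = (11.2 − 2.226434) / 0.030051 = 298.615666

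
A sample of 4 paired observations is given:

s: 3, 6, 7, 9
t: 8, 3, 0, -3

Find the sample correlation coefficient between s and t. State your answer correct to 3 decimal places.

n = 4, Σx = 25, Σy = 8, Σxy = 15, Σx² = 175, Σy² = 82
Sxx = Σx² − (Σx)²/n = 175 − 156.25 = 18.75
Sxy = Σxy − (Σx)(Σy)/n = 15 − 50 = -35
Syy = Σy² − (Σy)²/n = 82 − 16 = 66
r = Sxy/√(Sxx·Syy) = -35/√(1237.5) = -35/35.178118 = -0.994937

-0.995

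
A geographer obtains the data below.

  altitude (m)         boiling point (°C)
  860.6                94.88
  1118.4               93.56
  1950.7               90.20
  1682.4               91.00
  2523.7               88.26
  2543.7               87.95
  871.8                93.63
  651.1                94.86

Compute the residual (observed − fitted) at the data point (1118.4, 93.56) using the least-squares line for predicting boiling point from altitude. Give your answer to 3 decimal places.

n = 8, Σx = 12202.4, Σy = 734.34, Σxy = 1105192.929, Σx² = 22650589
Sxx = Σx² − (Σx)²/n = 22650589 − 18612320.72 = 4038268.28
Sxy = Σxy − (Σx)(Σy)/n = 1105192.929 − 1120088.802 = -14895.873
b = Sxy/Sxx = -14895.873/4038268.28 = -0.003689
a = ȳ − b·x̄ = 91.7925 − (-0.003689)·1525.3 = 97.418841
ŷ(1118.4) = 97.418841 + (-0.003689)·1118.4 = 93.293423
residual = y − ŷ = 93.56 − 93.293423 = 0.266577

0.267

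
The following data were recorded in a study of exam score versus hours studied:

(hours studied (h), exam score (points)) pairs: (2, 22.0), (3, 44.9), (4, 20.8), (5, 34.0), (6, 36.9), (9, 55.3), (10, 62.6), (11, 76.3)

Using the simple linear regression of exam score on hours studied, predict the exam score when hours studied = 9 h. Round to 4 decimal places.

n = 8, Σx = 50, Σy = 352.8, Σxy = 2616.3, Σx² = 392
Sxx = Σx² − (Σx)²/n = 392 − 312.5 = 79.5
Sxy = Σxy − (Σx)(Σy)/n = 2616.3 − 2205 = 411.3
b = Sxy/Sxx = 411.3/79.5 = 5.173585
a = ȳ − b·x̄ = 44.1 − 5.173585·6.25 = 11.765094
ŷ(9) = a + b·9 = 11.765094 + 5.173585·9 = 58.327358

58.3274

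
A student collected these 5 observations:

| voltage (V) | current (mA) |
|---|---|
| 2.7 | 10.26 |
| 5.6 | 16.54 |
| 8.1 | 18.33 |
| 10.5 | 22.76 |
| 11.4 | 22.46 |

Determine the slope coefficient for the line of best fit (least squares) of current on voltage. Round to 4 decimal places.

n = 5, Σx = 38.3, Σy = 90.35, Σxy = 763.823, Σx² = 344.47
Sxx = Σx² − (Σx)²/n = 344.47 − 293.378 = 51.092
Sxy = Σxy − (Σx)(Σy)/n = 763.823 − 692.081 = 71.742
b = Sxy/Sxx = 71.742/51.092 = 1.404173

1.4042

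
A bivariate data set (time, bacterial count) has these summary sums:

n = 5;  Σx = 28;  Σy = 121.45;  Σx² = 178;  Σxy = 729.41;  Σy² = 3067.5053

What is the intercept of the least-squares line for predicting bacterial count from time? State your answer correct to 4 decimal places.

Sxx = Σx² − (Σx)²/n = 178 − 156.8 = 21.2
Sxy = Σxy − (Σx)(Σy)/n = 729.41 − 680.12 = 49.29
b = Sxy/Sxx = 49.29/21.2 = 2.325
a = ȳ − b·x̄ = 24.29 − 2.325·5.6 = 11.27

11.2700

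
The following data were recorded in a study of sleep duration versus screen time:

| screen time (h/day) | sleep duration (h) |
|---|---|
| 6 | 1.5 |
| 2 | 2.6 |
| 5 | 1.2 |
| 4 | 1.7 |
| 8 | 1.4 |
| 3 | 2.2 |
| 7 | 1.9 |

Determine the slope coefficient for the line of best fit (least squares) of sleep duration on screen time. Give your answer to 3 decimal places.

n = 7, Σx = 35, Σy = 12.5, Σxy = 58.1, Σx² = 203
Sxx = Σx² − (Σx)²/n = 203 − 175 = 28
Sxy = Σxy − (Σx)(Σy)/n = 58.1 − 62.5 = -4.4
b = Sxy/Sxx = -4.4/28 = -0.157143

-0.157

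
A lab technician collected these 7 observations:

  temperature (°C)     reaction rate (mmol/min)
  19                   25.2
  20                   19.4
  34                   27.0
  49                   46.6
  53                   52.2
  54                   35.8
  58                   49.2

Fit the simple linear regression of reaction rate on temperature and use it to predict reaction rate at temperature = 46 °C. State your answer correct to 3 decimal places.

n = 7, Σx = 287, Σy = 255.4, Σxy = 11621.6, Σx² = 13407
Sxx = Σx² − (Σx)²/n = 13407 − 11767 = 1640
Sxy = Σxy − (Σx)(Σy)/n = 11621.6 − 10471.4 = 1150.2
b = Sxy/Sxx = 1150.2/1640 = 0.701341
a = ȳ − b·x̄ = 36.485714 − 0.701341·41 = 7.730714
ŷ(46) = a + b·46 = 7.730714 + 0.701341·46 = 39.992422

39.992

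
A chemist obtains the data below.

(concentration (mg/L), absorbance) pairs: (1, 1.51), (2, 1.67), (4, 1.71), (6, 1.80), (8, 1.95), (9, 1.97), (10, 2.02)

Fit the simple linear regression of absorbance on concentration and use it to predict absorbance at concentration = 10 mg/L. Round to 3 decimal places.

n = 7, Σx = 40, Σy = 12.63, Σxy = 76.02, Σx² = 302
Sxx = Σx² − (Σx)²/n = 302 − 228.571429 = 73.428571
Sxy = Σxy − (Σx)(Σy)/n = 76.02 − 72.171429 = 3.848571
b = Sxy/Sxx = 3.848571/73.428571 = 0.052412
a = ȳ − b·x̄ = 1.804286 − 0.052412·5.714286 = 1.504786
ŷ(10) = a + b·10 = 1.504786 + 0.052412·10 = 2.028911

2.029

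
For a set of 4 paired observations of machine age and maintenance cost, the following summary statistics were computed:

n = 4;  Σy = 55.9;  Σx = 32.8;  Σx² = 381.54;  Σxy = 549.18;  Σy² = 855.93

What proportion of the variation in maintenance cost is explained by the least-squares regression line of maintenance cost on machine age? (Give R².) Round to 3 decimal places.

Sxx = Σx² − (Σx)²/n = 381.54 − 268.96 = 112.58
Sxy = Σxy − (Σx)(Σy)/n = 549.18 − 458.38 = 90.8
Syy = Σy² − (Σy)²/n = 855.93 − 781.2025 = 74.7275
R² = Sxy²/(Sxx·Syy) = (90.8)²/(112.58·74.7275) = 0.980009

0.980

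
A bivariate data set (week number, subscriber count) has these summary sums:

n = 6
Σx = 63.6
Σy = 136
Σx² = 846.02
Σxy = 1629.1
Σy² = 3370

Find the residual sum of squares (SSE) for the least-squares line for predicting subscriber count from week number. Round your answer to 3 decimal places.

82.770

Sxx = Σx² − (Σx)²/n = 846.02 − 674.16 = 171.86
Sxy = Σxy − (Σx)(Σy)/n = 1629.1 − 1441.6 = 187.5
Syy = Σy² − (Σy)²/n = 3370 − 3082.666667 = 287.333333
b = Sxy/Sxx = 187.5/171.86 = 1.091004
SSE = Syy − b·Sxy = 287.333333 − 1.091004·187.5 = 82.770026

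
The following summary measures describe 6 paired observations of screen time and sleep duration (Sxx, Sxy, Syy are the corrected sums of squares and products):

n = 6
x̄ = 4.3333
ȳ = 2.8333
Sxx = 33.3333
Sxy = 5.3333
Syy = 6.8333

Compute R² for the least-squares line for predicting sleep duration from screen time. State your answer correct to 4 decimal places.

R² = Sxy²/(Sxx·Syy) = (5.3333)²/(33.3333·6.8333) = 0.124877

0.1249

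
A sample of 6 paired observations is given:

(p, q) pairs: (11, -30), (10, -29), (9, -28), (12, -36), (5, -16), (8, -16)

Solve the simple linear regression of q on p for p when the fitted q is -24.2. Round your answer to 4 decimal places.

8.6143

n = 6, Σx = 55, Σy = -155, Σxy = -1512, Σx² = 535
Sxx = Σx² − (Σx)²/n = 535 − 504.166667 = 30.833333
Sxy = Σxy − (Σx)(Σy)/n = -1512 − (-1420.833333) = -91.166667
b = Sxy/Sxx = -91.166667/30.833333 = -2.956757
a = ȳ − b·x̄ = -25.833333 − (-2.956757)·9.166667 = 1.270270
Set a + b·x = -24.2: x = (-24.2 − 1.270270) / (-2.956757) = 8.614260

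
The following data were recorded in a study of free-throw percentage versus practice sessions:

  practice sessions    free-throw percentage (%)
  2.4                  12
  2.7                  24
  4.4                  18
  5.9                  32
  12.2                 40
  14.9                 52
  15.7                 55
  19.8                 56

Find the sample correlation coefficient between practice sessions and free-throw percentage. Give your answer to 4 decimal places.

n = 8, Σx = 78, Σy = 289, Σxy = 3596.7, Σx² = 1076.6, Σy² = 12533
Sxx = Σx² − (Σx)²/n = 1076.6 − 760.5 = 316.1
Sxy = Σxy − (Σx)(Σy)/n = 3596.7 − 2817.75 = 778.95
Syy = Σy² − (Σy)²/n = 12533 − 10440.125 = 2092.875
r = Sxy/√(Sxx·Syy) = 778.95/√(661557.7875) = 778.95/813.362027 = 0.957692

0.9577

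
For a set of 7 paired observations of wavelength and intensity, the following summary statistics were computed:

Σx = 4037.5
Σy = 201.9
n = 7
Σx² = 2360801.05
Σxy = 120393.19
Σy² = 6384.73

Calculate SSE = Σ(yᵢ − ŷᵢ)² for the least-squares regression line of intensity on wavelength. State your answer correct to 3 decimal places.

76.642

Sxx = Σx² − (Σx)²/n = 2360801.05 − 2328772.321429 = 32028.728571
Sxy = Σxy − (Σx)(Σy)/n = 120393.19 − 116453.035714 = 3940.154286
Syy = Σy² − (Σy)²/n = 6384.73 − 5823.372857 = 561.357143
b = Sxy/Sxx = 3940.154286/32028.728571 = 0.123019
SSE = Syy − b·Sxy = 561.357143 − 0.123019·3940.154286 = 76.641811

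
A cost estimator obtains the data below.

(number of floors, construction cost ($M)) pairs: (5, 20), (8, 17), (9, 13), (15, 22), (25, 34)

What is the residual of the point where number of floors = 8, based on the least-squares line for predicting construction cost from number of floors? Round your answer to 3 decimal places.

n = 5, Σx = 62, Σy = 106, Σxy = 1533, Σx² = 1020
Sxx = Σx² − (Σx)²/n = 1020 − 768.8 = 251.2
Sxy = Σxy − (Σx)(Σy)/n = 1533 − 1314.4 = 218.6
b = Sxy/Sxx = 218.6/251.2 = 0.870223
a = ȳ − b·x̄ = 21.2 − 0.870223·12.4 = 10.409236
ŷ(8) = 10.409236 + 0.870223·8 = 17.371019
residual = y − ŷ = 17 − 17.371019 = -0.371019

-0.371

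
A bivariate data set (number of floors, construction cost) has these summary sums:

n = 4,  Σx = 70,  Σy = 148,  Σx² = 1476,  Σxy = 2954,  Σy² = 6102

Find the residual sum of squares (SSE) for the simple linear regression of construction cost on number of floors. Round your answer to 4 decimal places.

Sxx = Σx² − (Σx)²/n = 1476 − 1225 = 251
Sxy = Σxy − (Σx)(Σy)/n = 2954 − 2590 = 364
Syy = Σy² − (Σy)²/n = 6102 − 5476 = 626
b = Sxy/Sxx = 364/251 = 1.450199
SSE = Syy − b·Sxy = 626 − 1.450199·364 = 98.127490

98.1275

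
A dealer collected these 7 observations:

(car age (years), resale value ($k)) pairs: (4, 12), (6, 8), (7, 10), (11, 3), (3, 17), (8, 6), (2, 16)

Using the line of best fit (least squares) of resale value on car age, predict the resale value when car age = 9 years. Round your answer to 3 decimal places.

n = 7, Σx = 41, Σy = 72, Σxy = 330, Σx² = 299
Sxx = Σx² − (Σx)²/n = 299 − 240.142857 = 58.857143
Sxy = Σxy − (Σx)(Σy)/n = 330 − 421.714286 = -91.714286
b = Sxy/Sxx = -91.714286/58.857143 = -1.558252
a = ȳ − b·x̄ = 10.285714 − (-1.558252)·5.857143 = 19.412621
ŷ(9) = a + b·9 = 19.412621 + (-1.558252)·9 = 5.388350

5.388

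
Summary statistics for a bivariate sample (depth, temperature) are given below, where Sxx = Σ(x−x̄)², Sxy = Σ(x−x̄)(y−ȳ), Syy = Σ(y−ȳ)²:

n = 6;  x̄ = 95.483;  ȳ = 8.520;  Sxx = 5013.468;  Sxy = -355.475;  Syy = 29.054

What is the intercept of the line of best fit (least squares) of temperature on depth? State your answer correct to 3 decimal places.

b = Sxy/Sxx = -355.475/5013.468 = -0.070904
a = ȳ − b·x̄ = 8.52 − (-0.070904)·95.483 = 15.290128

15.290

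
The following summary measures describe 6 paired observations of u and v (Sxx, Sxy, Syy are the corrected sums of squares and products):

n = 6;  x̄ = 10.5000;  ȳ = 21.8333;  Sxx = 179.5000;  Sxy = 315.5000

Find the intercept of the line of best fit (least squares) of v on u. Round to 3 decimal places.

b = Sxy/Sxx = 315.5/179.5 = 1.757660
a = ȳ − b·x̄ = 21.8333 − 1.757660·10.5 = 3.377868

3.378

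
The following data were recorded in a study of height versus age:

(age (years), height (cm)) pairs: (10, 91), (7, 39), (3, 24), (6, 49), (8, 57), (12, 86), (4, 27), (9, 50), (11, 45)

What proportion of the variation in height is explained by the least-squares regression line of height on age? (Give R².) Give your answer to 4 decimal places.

n = 9, Σx = 70, Σy = 468, Σxy = 4090, Σx² = 620, Σy² = 28678
Sxx = Σx² − (Σx)²/n = 620 − 544.444444 = 75.555556
Sxy = Σxy − (Σx)(Σy)/n = 4090 − 3640 = 450
Syy = Σy² − (Σy)²/n = 28678 − 24336 = 4342
R² = Sxy²/(Sxx·Syy) = (450)²/(75.555556·4342) = 0.617261

0.6173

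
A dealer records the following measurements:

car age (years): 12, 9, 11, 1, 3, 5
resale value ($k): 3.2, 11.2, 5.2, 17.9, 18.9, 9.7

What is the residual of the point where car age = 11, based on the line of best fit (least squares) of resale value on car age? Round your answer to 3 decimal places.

n = 6, Σx = 41, Σy = 66.1, Σxy = 319.5, Σx² = 381
Sxx = Σx² − (Σx)²/n = 381 − 280.166667 = 100.833333
Sxy = Σxy − (Σx)(Σy)/n = 319.5 − 451.683333 = -132.183333
b = Sxy/Sxx = -132.183333/100.833333 = -1.310909
a = ȳ − b·x̄ = 11.016667 − (-1.310909)·6.833333 = 19.974545
ŷ(11) = 19.974545 + (-1.310909)·11 = 5.554545
residual = y − ŷ = 5.2 − 5.554545 = -0.354545

-0.355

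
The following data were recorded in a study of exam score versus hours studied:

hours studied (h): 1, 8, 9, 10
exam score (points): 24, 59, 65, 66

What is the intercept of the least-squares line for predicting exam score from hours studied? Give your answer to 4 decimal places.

n = 4, Σx = 28, Σy = 214, Σxy = 1741, Σx² = 246
Sxx = Σx² − (Σx)²/n = 246 − 196 = 50
Sxy = Σxy − (Σx)(Σy)/n = 1741 − 1498 = 243
b = Sxy/Sxx = 243/50 = 4.86
a = ȳ − b·x̄ = 53.5 − 4.86·7 = 19.48

19.4800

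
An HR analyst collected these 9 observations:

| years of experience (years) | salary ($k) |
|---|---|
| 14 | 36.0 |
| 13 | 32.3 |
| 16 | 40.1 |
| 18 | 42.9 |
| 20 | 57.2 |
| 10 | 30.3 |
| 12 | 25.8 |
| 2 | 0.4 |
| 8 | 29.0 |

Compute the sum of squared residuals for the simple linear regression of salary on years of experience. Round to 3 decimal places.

n = 9, Σx = 113, Σy = 294, Σxy = 4327.1, Σx² = 1657, Σy² = 11484.44
Sxx = Σx² − (Σx)²/n = 1657 − 1418.777778 = 238.222222
Sxy = Σxy − (Σx)(Σy)/n = 4327.1 − 3691.333333 = 635.766667
Syy = Σy² − (Σy)²/n = 11484.44 − 9604 = 1880.44
b = Sxy/Sxx = 635.766667/238.222222 = 2.668797
SSE = Syy − b·Sxy = 1880.44 − 2.668797·635.766667 = 183.708055

183.708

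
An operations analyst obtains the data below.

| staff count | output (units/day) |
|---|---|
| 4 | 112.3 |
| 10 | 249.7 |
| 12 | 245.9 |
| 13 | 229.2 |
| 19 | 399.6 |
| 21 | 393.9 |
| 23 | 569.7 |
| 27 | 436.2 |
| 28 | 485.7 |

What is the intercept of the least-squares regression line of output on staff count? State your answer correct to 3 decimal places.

60.995

n = 9, Σx = 157, Σy = 3122.2, Σxy = 63221, Σx² = 3273
Sxx = Σx² − (Σx)²/n = 3273 − 2738.777778 = 534.222222
Sxy = Σxy − (Σx)(Σy)/n = 63221 − 54465.044444 = 8755.955556
b = Sxy/Sxx = 8755.955556/534.222222 = 16.390100
a = ȳ − b·x̄ = 346.911111 − 16.390100·17.444444 = 60.994925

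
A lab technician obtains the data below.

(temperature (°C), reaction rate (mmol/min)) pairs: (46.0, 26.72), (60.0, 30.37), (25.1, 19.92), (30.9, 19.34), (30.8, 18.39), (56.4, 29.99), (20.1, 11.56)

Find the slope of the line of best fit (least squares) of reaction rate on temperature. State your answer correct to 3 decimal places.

0.425

n = 7, Σx = 269.3, Σy = 156.29, Σxy = 6639.122, Σx² = 11834.43
Sxx = Σx² − (Σx)²/n = 11834.43 − 10360.355714 = 1474.074286
Sxy = Σxy − (Σx)(Σy)/n = 6639.122 − 6012.699571 = 626.422429
b = Sxy/Sxx = 626.422429/1474.074286 = 0.424960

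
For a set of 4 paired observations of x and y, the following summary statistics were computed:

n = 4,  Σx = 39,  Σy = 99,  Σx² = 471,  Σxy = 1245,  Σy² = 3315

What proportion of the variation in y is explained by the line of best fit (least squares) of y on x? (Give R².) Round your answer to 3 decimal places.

0.997

Sxx = Σx² − (Σx)²/n = 471 − 380.25 = 90.75
Sxy = Σxy − (Σx)(Σy)/n = 1245 − 965.25 = 279.75
Syy = Σy² − (Σy)²/n = 3315 − 2450.25 = 864.75
R² = Sxy²/(Sxx·Syy) = (279.75)²/(90.75·864.75) = 0.997248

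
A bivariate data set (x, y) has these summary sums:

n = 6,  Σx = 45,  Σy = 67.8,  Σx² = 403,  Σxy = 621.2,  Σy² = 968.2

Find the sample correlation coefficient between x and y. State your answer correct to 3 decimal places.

0.980

Sxx = Σx² − (Σx)²/n = 403 − 337.5 = 65.5
Sxy = Σxy − (Σx)(Σy)/n = 621.2 − 508.5 = 112.7
Syy = Σy² − (Σy)²/n = 968.2 − 766.14 = 202.06
r = Sxy/√(Sxx·Syy) = 112.7/√(13234.93) = 112.7/115.043166 = 0.979632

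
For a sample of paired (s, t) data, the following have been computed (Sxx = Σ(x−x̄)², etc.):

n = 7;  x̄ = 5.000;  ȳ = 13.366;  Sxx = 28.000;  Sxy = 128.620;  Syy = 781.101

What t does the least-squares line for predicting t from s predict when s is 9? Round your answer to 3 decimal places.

b = Sxy/Sxx = 128.62/28 = 4.593571
a = ȳ − b·x̄ = 13.366 − 4.593571·5 = -9.601857
ŷ(9) = a + b·9 = -9.601857 + 4.593571·9 = 31.740286

31.740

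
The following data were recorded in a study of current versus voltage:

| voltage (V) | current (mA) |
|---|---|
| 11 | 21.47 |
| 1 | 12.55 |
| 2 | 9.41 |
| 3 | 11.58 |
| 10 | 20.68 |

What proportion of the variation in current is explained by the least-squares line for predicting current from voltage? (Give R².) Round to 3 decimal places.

n = 5, Σx = 27, Σy = 75.69, Σxy = 509.08, Σx² = 235, Σy² = 1268.7703
Sxx = Σx² − (Σx)²/n = 235 − 145.8 = 89.2
Sxy = Σxy − (Σx)(Σy)/n = 509.08 − 408.726 = 100.354
Syy = Σy² − (Σy)²/n = 1268.7703 − 1145.79522 = 122.97508
R² = Sxy²/(Sxx·Syy) = (100.354)²/(89.2·122.97508) = 0.918095

0.918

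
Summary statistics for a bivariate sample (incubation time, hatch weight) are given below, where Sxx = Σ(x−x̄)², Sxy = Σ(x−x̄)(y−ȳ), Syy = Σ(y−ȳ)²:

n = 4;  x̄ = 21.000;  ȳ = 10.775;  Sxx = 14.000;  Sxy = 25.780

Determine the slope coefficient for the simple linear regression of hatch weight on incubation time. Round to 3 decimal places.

1.841

b = Sxy/Sxx = 25.78/14 = 1.841429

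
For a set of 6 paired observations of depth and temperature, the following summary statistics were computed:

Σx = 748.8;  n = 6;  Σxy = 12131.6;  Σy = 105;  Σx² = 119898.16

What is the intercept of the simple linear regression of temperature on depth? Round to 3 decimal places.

22.088

Sxx = Σx² − (Σx)²/n = 119898.16 − 93450.24 = 26447.92
Sxy = Σxy − (Σx)(Σy)/n = 12131.6 − 13104 = -972.4
b = Sxy/Sxx = -972.4/26447.92 = -0.036767
a = ȳ − b·x̄ = 17.5 − (-0.036767)·124.8 = 22.088471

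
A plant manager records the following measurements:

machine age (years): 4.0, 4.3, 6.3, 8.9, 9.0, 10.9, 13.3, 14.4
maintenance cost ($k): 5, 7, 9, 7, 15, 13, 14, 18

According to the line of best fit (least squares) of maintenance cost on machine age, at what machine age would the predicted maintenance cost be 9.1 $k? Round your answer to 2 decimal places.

7.05

n = 8, Σx = 71.1, Σy = 88, Σxy = 891.2, Σx² = 737.45
Sxx = Σx² − (Σx)²/n = 737.45 − 631.90125 = 105.54875
Sxy = Σxy − (Σx)(Σy)/n = 891.2 − 782.1 = 109.1
b = Sxy/Sxx = 109.1/105.54875 = 1.033646
a = ȳ − b·x̄ = 11 − 1.033646·8.8875 = 1.813475
Set a + b·x = 9.1: x = (9.1 − 1.813475) / 1.033646 = 7.049346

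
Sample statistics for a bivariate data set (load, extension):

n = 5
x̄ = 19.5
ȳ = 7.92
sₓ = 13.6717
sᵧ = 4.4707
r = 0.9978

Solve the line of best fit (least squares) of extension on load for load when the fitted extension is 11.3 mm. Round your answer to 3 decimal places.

29.859

b = r · sᵧ/sₓ = 0.9978 · 4.4707/13.6717 = 0.326285
a = ȳ − b·x̄ = 7.92 − 0.326285·19.5 = 1.557451
Set a + b·x = 11.3: x = (11.3 − 1.557451) / 0.326285 = 29.859056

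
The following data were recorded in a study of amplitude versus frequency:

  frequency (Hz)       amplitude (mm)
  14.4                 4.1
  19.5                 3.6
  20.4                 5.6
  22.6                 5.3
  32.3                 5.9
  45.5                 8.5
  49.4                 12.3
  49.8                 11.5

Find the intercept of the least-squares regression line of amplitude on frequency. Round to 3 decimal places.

0.323

n = 8, Σx = 253.9, Σy = 56.8, Σxy = 2120.9, Σx² = 9548.47
Sxx = Σx² − (Σx)²/n = 9548.47 − 8058.15125 = 1490.31875
Sxy = Σxy − (Σx)(Σy)/n = 2120.9 − 1802.69 = 318.21
b = Sxy/Sxx = 318.21/1490.31875 = 0.213518
a = ȳ − b·x̄ = 7.1 − 0.213518·31.7375 = 0.323470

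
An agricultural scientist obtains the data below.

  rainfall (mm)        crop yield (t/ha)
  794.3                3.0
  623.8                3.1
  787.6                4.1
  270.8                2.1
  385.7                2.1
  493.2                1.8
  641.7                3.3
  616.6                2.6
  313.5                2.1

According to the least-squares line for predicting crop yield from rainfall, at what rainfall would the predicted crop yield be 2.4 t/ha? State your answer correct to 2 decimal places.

n = 9, Σx = 4927.2, Σy = 24.2, Σxy = 14191.37, Σx² = 2995952.76
Sxx = Σx² − (Σx)²/n = 2995952.76 − 2697477.76 = 298475
Sxy = Σxy − (Σx)(Σy)/n = 14191.37 − 13248.693333 = 942.676667
b = Sxy/Sxx = 942.676667/298475 = 0.003158
a = ȳ − b·x̄ = 2.688889 − 0.003158·547.466667 = 0.959819
Set a + b·x = 2.4: x = (2.4 − 0.959819) / 0.003158 = 455.997222

456.00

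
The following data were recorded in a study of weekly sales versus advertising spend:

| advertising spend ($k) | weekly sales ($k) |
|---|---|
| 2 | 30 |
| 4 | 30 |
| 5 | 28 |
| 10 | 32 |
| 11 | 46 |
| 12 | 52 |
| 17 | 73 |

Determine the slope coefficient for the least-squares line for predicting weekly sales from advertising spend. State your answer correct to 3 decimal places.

n = 7, Σx = 61, Σy = 291, Σxy = 3011, Σx² = 699
Sxx = Σx² − (Σx)²/n = 699 − 531.571429 = 167.428571
Sxy = Σxy − (Σx)(Σy)/n = 3011 − 2535.857143 = 475.142857
b = Sxy/Sxx = 475.142857/167.428571 = 2.837884

2.838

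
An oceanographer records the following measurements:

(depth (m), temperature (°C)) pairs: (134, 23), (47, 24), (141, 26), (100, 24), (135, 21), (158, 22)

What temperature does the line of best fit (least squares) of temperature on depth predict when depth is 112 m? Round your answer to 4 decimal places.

23.4193

n = 6, Σx = 715, Σy = 140, Σxy = 16587, Σx² = 93235
Sxx = Σx² − (Σx)²/n = 93235 − 85204.166667 = 8030.833333
Sxy = Σxy − (Σx)(Σy)/n = 16587 − 16683.333333 = -96.333333
b = Sxy/Sxx = -96.333333/8030.833333 = -0.011995
a = ȳ − b·x̄ = 23.333333 − (-0.011995)·119.166667 = 24.762789
ŷ(112) = a + b·112 = 24.762789 + (-0.011995)·112 = 23.419301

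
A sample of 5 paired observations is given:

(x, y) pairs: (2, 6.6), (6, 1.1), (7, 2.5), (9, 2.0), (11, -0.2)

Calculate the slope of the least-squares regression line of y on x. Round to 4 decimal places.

-0.6717

n = 5, Σx = 35, Σy = 12, Σxy = 53.1, Σx² = 291
Sxx = Σx² − (Σx)²/n = 291 − 245 = 46
Sxy = Σxy − (Σx)(Σy)/n = 53.1 − 84 = -30.9
b = Sxy/Sxx = -30.9/46 = -0.671739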